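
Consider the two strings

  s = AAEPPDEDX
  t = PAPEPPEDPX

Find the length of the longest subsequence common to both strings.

Taking A [1,2], then E [3,4], then P [4,5], then P [5,6], then E [7,7], then D [8,8], then X [9,10] gives a common subsequence of length 7, and the DP table's final entry dp[9][10] is also 7, so no common subsequence is longer.

7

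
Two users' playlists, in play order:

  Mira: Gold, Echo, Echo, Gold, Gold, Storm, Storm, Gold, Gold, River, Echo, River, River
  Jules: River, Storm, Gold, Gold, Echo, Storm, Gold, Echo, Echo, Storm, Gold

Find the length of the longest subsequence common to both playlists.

5

Pick Gold [1,7] → Echo [2,8] → Echo [3,9] → Storm [7,10] → Gold [9,11]; all 5 songs appear in both, in order. The LCS DP gives dp[13][11] = 5, so this is optimal.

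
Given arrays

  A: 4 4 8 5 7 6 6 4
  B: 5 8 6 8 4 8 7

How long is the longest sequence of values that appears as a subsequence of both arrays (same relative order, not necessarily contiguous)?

3

Pick 4 at A[2]=B[5] → 8 at A[3]=B[6] → 7 at A[5]=B[7]; all 3 values appear in both, in order. The LCS DP gives dp[8][7] = 3, so this is optimal.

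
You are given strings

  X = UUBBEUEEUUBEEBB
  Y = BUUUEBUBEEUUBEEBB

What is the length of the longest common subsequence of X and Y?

Pick U at X[1]=Y[3]; then U at X[2]=Y[4]; then B at X[3]=Y[6]; then B at X[4]=Y[8]; then E at X[7]=Y[9]; then E at X[8]=Y[10]; then U at X[9]=Y[11]; then U at X[10]=Y[12]; then B at X[11]=Y[13]; then E at X[12]=Y[14]; then E at X[13]=Y[15]; then B at X[14]=Y[16]; then B at X[15]=Y[17]; all 13 characters appear in both, in order. Since dp[15][17] = 13, nothing longer is possible.

13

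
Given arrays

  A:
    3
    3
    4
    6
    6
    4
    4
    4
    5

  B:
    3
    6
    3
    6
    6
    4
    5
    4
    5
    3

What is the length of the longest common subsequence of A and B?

Let dp[i][j] be the LCS length of the first i values of A and the first j values of B. dp[i][j] = dp[i-1][j-1]+1 when the i-th and j-th values match, else max(dp[i-1][j], dp[i][j-1]).
    ·  3  6  3  6  6  4  5  4  5  3
 ·  0  0  0  0  0  0  0  0  0  0  0
 3  0  1  1  1  1  1  1  1  1  1  1
 3  0  1  1  2  2  2  2  2  2  2  2
 4  0  1  1  2  2  2  3  3  3  3  3
 6  0  1  2  2  3  3  3  3  3  3  3
 6  0  1  2  2  3  4  4  4  4  4  4
 4  0  1  2  2  3  4  5  5  5  5  5
 4  0  1  2  2  3  4  5  5  6  6  6
 4  0  1  2  2  3  4  5  5  6  6  6
 5  0  1  2  2  3  4  5  6  6  7  7
dp[9][10] = 7. One LCS (by backtracking along matches): 3, 3, 6, 6, 4, 4, 5.

7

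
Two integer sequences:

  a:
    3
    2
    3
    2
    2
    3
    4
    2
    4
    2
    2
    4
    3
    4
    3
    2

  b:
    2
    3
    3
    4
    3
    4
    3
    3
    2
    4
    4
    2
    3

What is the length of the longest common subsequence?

Match 2 at a[2]=b[1], 3 at a[3]=b[2], 3 at a[6]=b[3], 4 at a[7]=b[4], 4 at a[9]=b[6], 2 at a[11]=b[9], 4 at a[12]=b[10], 4 at a[14]=b[11], 3 at a[15]=b[13] — 9 values in the same relative order in both. dp[16][13] = 9 confirms this is the maximum.

9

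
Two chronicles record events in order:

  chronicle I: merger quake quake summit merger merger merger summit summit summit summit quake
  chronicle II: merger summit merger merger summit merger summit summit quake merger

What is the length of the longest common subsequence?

Pick merger at chronicle I[1]=chronicle II[1], summit at chronicle I[4]=chronicle II[2], merger at chronicle I[5]=chronicle II[3], merger at chronicle I[6]=chronicle II[4], merger at chronicle I[7]=chronicle II[6], summit at chronicle I[10]=chronicle II[7], summit at chronicle I[11]=chronicle II[8], quake at chronicle I[12]=chronicle II[9]; all 8 events appear in both, in order. Since dp[12][10] = 8, nothing longer is possible.

8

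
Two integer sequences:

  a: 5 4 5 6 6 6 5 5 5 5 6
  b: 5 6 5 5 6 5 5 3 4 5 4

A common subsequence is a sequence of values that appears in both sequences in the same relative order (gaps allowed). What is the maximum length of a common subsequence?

6

Let dp[i][j] be the LCS length of the first i values of a and the first j values of b. dp[i][j] = dp[i-1][j-1]+1 when the i-th and j-th values match, else max(dp[i-1][j], dp[i][j-1]).
    ·  5  6  5  5  6  5  5  3  4  5  4
 ·  0  0  0  0  0  0  0  0  0  0  0  0
 5  0  1  1  1  1  1  1  1  1  1  1  1
 4  0  1  1  1  1  1  1  1  1  2  2  2
 5  0  1  1  2  2  2  2  2  2  2  3  3
 6  0  1  2  2  2  3  3  3  3  3  3  3
 6  0  1  2  2  2  3  3  3  3  3  3  3
 6  0  1  2  2  2  3  3  3  3  3  3  3
 5  0  1  2  3  3  3  4  4  4  4  4  4
 5  0  1  2  3  4  4  4  5  5  5  5  5
 5  0  1  2  3  4  4  5  5  5  5  6  6
 5  0  1  2  3  4  4  5  6  6  6  6  6
 6  0  1  2  3  4  5  5  6  6  6  6  6
dp[11][11] = 6. One LCS (by backtracking along matches): 5, 5, 6, 5, 5, 5.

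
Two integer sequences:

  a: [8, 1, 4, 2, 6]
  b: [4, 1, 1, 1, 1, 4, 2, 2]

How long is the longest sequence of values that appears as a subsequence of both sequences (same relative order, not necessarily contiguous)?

Let dp[i][j] be the LCS length of the first i values of a and the first j values of b. dp[i][j] = dp[i-1][j-1]+1 when the i-th and j-th values match, else max(dp[i-1][j], dp[i][j-1]).
    ·  4  1  1  1  1  4  2  2
 ·  0  0  0  0  0  0  0  0  0
 8  0  0  0  0  0  0  0  0  0
 1  0  0  1  1  1  1  1  1  1
 4  0  1  1  1  1  1  2  2  2
 2  0  1  1  1  1  1  2  3  3
 6  0  1  1  1  1  1  2  3  3
dp[5][8] = 3. One LCS (by backtracking along matches): 1, 4, 2.

3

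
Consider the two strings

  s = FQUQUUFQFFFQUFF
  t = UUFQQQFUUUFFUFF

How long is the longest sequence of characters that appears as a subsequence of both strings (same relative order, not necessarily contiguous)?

10

Taking F (s #1, t #3), Q (s #2, t #6), U (s #3, t #8), U (s #5, t #9), U (s #6, t #10), F (s #10, t #11), F (s #11, t #12), U (s #13, t #13), F (s #14, t #14), F (s #15, t #15) gives a common subsequence of length 10. dp[15][15] = 10 confirms this is the maximum.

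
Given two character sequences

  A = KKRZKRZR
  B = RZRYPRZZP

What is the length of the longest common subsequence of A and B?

4

Match R [3,1]; then Z [4,2]; then R [6,6]; then Z [7,8] — 4 characters in the same relative order in both. dp[8][9] = 4 confirms this is the maximum.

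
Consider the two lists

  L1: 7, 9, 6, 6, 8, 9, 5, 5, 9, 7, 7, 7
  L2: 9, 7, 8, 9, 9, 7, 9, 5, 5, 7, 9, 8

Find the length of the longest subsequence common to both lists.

6

Match 7 [1,2], then 9 [2,5], then 9 [6,7], then 5 [7,8], then 5 [8,9], then 9 [9,11] — 6 values in the same relative order in both. Since dp[12][12] = 6, nothing longer is possible.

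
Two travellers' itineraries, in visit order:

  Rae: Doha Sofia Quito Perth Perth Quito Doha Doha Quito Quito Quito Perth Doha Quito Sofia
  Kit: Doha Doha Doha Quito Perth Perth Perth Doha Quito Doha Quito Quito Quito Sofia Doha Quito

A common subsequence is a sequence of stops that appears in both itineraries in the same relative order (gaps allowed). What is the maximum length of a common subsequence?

Taking Doha at Rae[1]=Kit[3], then Quito at Rae[3]=Kit[4], then Perth at Rae[4]=Kit[6], then Perth at Rae[5]=Kit[7], then Quito at Rae[6]=Kit[9], then Doha at Rae[8]=Kit[10], then Quito at Rae[9]=Kit[11], then Quito at Rae[10]=Kit[12], then Quito at Rae[11]=Kit[13], then Doha at Rae[13]=Kit[15], then Quito at Rae[14]=Kit[16] gives a common subsequence of length 11. The LCS DP gives dp[15][16] = 11, so this is optimal.

11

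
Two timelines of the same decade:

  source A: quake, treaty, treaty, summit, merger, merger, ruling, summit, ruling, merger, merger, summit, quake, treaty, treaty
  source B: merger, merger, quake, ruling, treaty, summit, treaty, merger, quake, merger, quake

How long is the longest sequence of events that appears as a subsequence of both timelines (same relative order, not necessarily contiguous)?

Match merger (source A #5, source B #1); then merger (source A #6, source B #2); then ruling (source A #7, source B #4); then summit (source A #8, source B #6); then merger (source A #10, source B #8); then merger (source A #11, source B #10); then quake (source A #13, source B #11) — 7 events in the same relative order in both, and the DP table's final entry dp[15][11] is also 7, so no common subsequence is longer.

7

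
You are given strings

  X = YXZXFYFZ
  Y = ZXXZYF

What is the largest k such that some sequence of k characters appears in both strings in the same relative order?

Let dp[i][j] be the LCS length of the first i characters of X and the first j characters of Y. dp[i][j] = dp[i-1][j-1]+1 when the i-th and j-th characters match, else max(dp[i-1][j], dp[i][j-1]).
    ·  Z  X  X  Z  Y  F
 ·  0  0  0  0  0  0  0
 Y  0  0  0  0  0  1  1
 X  0  0  1  1  1  1  1
 Z  0  1  1  1  2  2  2
 X  0  1  2  2  2  2  2
 F  0  1  2  2  2  2  3
 Y  0  1  2  2  2  3  3
 F  0  1  2  2  2  3  4
 Z  0  1  2  2  3  3  4
dp[8][6] = 4. One LCS (by backtracking along matches): XZYF.

4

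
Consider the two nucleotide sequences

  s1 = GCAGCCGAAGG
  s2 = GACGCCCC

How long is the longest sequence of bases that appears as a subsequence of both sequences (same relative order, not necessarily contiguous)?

5

Pick G [1,1]; then C [2,3]; then G [4,4]; then C [5,7]; then C [6,8]; all 5 bases appear in both, in order. Since dp[11][8] = 5, nothing longer is possible.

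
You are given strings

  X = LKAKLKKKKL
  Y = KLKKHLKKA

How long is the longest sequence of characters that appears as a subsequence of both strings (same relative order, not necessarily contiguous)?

6

Match L (X #1, Y #2), K (X #2, Y #3), K (X #4, Y #4), L (X #5, Y #6), K (X #6, Y #7), K (X #7, Y #8) — 6 characters in the same relative order in both, and the DP table's final entry dp[10][9] is also 6, so no common subsequence is longer.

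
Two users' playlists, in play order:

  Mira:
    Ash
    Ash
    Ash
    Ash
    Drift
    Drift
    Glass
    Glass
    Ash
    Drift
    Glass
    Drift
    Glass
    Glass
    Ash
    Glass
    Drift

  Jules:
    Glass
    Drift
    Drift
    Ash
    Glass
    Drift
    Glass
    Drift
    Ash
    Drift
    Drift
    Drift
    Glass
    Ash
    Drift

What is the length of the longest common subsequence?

Match Drift (Mira #5, Jules #2); then Drift (Mira #6, Jules #3); then Glass (Mira #7, Jules #5); then Glass (Mira #8, Jules #7); then Ash (Mira #9, Jules #9); then Drift (Mira #10, Jules #11); then Drift (Mira #12, Jules #12); then Glass (Mira #14, Jules #13); then Ash (Mira #15, Jules #14); then Drift (Mira #17, Jules #15) — 10 songs in the same relative order in both, and the DP table's final entry dp[17][15] is also 10, so no common subsequence is longer.

10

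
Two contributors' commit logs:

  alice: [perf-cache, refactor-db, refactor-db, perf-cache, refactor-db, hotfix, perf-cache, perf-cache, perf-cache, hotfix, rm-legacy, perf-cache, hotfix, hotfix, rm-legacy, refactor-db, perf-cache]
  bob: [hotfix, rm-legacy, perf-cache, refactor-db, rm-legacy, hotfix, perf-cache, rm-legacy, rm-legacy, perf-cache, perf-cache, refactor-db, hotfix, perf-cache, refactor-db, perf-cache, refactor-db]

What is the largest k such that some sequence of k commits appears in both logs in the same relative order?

One common subsequence of length 10: perf-cache (alice #1, bob #3); then refactor-db (alice #2, bob #4); then hotfix (alice #6, bob #6); then perf-cache (alice #7, bob #7); then perf-cache (alice #8, bob #10); then perf-cache (alice #9, bob #11); then hotfix (alice #10, bob #13); then perf-cache (alice #12, bob #14); then refactor-db (alice #16, bob #15); then perf-cache (alice #17, bob #16), and the DP table's final entry dp[17][17] is also 10, so no common subsequence is longer.

10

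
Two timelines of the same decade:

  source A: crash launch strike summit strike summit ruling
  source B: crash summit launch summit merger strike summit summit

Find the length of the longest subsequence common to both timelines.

Taking crash at source A[1]=source B[1], then launch at source A[2]=source B[3], then strike at source A[3]=source B[6], then summit at source A[4]=source B[7], then summit at source A[6]=source B[8] gives a common subsequence of length 5. The LCS DP gives dp[7][8] = 5, so this is optimal.

5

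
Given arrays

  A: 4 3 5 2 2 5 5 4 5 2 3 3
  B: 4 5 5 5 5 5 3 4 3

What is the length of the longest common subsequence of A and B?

Let dp[i][j] be the LCS length of the first i values of A and the first j values of B. dp[i][j] = dp[i-1][j-1]+1 when the i-th and j-th values match, else max(dp[i-1][j], dp[i][j-1]).
    ·  4  5  5  5  5  5  3  4  3
 ·  0  0  0  0  0  0  0  0  0  0
 4  0  1  1  1  1  1  1  1  1  1
 3  0  1  1  1  1  1  1  2  2  2
 5  0  1  2  2  2  2  2  2  2  2
 2  0  1  2  2  2  2  2  2  2  2
 2  0  1  2  2  2  2  2  2  2  2
 5  0  1  2  3  3  3  3  3  3  3
 5  0  1  2  3  4  4  4  4  4  4
 4  0  1  2  3  4  4  4  4  5  5
 5  0  1  2  3  4  5  5  5  5  5
 2  0  1  2  3  4  5  5  5  5  5
 3  0  1  2  3  4  5  5  6  6  6
 3  0  1  2  3  4  5  5  6  6  7
dp[12][9] = 7. One LCS (by backtracking along matches): 4, 5, 5, 5, 5, 3, 3.

7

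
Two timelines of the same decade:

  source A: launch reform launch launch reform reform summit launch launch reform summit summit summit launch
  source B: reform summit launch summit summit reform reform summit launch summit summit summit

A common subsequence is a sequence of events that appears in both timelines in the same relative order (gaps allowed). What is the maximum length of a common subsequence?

9

Match reform [2,1], launch [3,3], reform [5,6], reform [6,7], summit [7,8], launch [9,9], summit [11,10], summit [12,11], summit [13,12] — 9 events in the same relative order in both. Since dp[14][12] = 9, nothing longer is possible.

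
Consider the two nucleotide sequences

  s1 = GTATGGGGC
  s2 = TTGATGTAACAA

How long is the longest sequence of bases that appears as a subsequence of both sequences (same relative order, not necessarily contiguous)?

Let dp[i][j] be the LCS length of the first i bases of s1 and the first j bases of s2. dp[i][j] = dp[i-1][j-1]+1 when the i-th and j-th bases match, else max(dp[i-1][j], dp[i][j-1]).
    ·  T  T  G  A  T  G  T  A  A  C  A  A
 ·  0  0  0  0  0  0  0  0  0  0  0  0  0
 G  0  0  0  1  1  1  1  1  1  1  1  1  1
 T  0  1  1  1  1  2  2  2  2  2  2  2  2
 A  0  1  1  1  2  2  2  2  3  3  3  3  3
 T  0  1  2  2  2  3  3  3  3  3  3  3  3
 G  0  1  2  3  3  3  4  4  4  4  4  4  4
 G  0  1  2  3  3  3  4  4  4  4  4  4  4
 G  0  1  2  3  3  3  4  4  4  4  4  4  4
 G  0  1  2  3  3  3  4  4  4  4  4  4  4
 C  0  1  2  3  3  3  4  4  4  4  5  5  5
dp[9][12] = 5. One LCS (by backtracking along matches): GATGC.

5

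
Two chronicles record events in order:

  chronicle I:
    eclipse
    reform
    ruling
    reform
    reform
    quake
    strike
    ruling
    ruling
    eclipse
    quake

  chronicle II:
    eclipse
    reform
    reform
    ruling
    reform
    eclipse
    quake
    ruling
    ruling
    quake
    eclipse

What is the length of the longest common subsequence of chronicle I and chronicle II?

Taking eclipse at chronicle I[1]=chronicle II[1] → reform at chronicle I[2]=chronicle II[3] → ruling at chronicle I[3]=chronicle II[4] → reform at chronicle I[4]=chronicle II[5] → quake at chronicle I[6]=chronicle II[7] → ruling at chronicle I[8]=chronicle II[8] → ruling at chronicle I[9]=chronicle II[9] → eclipse at chronicle I[10]=chronicle II[11] gives a common subsequence of length 8, and the DP table's final entry dp[11][11] is also 8, so no common subsequence is longer.

8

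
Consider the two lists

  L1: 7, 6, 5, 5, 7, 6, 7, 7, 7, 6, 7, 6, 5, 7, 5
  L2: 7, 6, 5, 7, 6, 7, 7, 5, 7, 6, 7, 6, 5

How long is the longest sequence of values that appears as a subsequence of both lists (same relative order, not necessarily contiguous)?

12

One common subsequence of length 12: 7 [1,1] → 6 [2,2] → 5 [4,3] → 7 [5,4] → 6 [6,5] → 7 [7,6] → 7 [8,7] → 7 [9,9] → 6 [10,10] → 7 [11,11] → 6 [12,12] → 5 [15,13]. The LCS DP gives dp[15][13] = 12, so this is optimal.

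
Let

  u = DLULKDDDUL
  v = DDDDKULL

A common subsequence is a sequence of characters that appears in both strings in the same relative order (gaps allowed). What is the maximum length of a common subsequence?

Let dp[i][j] be the LCS length of the first i characters of u and the first j characters of v. dp[i][j] = dp[i-1][j-1]+1 when the i-th and j-th characters match, else max(dp[i-1][j], dp[i][j-1]).
    ·  D  D  D  D  K  U  L  L
 ·  0  0  0  0  0  0  0  0  0
 D  0  1  1  1  1  1  1  1  1
 L  0  1  1  1  1  1  1  2  2
 U  0  1  1  1  1  1  2  2  2
 L  0  1  1  1  1  1  2  3  3
 K  0  1  1  1  1  2  2  3  3
 D  0  1  2  2  2  2  2  3  3
 D  0  1  2  3  3  3  3  3  3
 D  0  1  2  3  4  4  4  4  4
 U  0  1  2  3  4  4  5  5  5
 L  0  1  2  3  4  4  5  6  6
dp[10][8] = 6. One LCS (by backtracking along matches): DDDDUL.

6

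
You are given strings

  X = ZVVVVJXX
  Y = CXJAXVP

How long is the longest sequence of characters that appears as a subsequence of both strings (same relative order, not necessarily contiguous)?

Let dp[i][j] be the LCS length of the first i characters of X and the first j characters of Y. dp[i][j] = dp[i-1][j-1]+1 when the i-th and j-th characters match, else max(dp[i-1][j], dp[i][j-1]).
    ·  C  X  J  A  X  V  P
 ·  0  0  0  0  0  0  0  0
 Z  0  0  0  0  0  0  0  0
 V  0  0  0  0  0  0  1  1
 V  0  0  0  0  0  0  1  1
 V  0  0  0  0  0  0  1  1
 V  0  0  0  0  0  0  1  1
 J  0  0  0  1  1  1  1  1
 X  0  0  1  1  1  2  2  2
 X  0  0  1  1  1  2  2  2
dp[8][7] = 2. One LCS (by backtracking along matches): JX.

2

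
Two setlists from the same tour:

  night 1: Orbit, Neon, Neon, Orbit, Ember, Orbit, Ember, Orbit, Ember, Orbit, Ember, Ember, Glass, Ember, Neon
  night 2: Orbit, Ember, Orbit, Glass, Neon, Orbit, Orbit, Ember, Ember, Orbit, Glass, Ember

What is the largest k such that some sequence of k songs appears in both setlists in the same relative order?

Pick Orbit (night 1 #1, night 2 #3) → Neon (night 1 #3, night 2 #5) → Orbit (night 1 #4, night 2 #6) → Orbit (night 1 #6, night 2 #7) → Ember (night 1 #7, night 2 #8) → Ember (night 1 #9, night 2 #9) → Orbit (night 1 #10, night 2 #10) → Glass (night 1 #13, night 2 #11) → Ember (night 1 #14, night 2 #12); all 9 songs appear in both, in order. Since dp[15][12] = 9, nothing longer is possible.

9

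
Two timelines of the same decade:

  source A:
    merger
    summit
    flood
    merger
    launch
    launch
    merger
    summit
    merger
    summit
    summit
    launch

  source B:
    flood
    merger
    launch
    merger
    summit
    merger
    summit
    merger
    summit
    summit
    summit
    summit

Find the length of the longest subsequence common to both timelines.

8

Taking flood (source A #3, source B #1); then merger (source A #4, source B #2); then launch (source A #5, source B #3); then merger (source A #7, source B #6); then summit (source A #8, source B #7); then merger (source A #9, source B #8); then summit (source A #10, source B #11); then summit (source A #11, source B #12) gives a common subsequence of length 8. The LCS DP gives dp[12][12] = 8, so this is optimal.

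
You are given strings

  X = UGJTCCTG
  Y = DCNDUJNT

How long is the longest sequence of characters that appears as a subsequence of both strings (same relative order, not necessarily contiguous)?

Match U (X #1, Y #5), J (X #3, Y #6), T (X #7, Y #8) — 3 characters in the same relative order in both, and the DP table's final entry dp[8][8] is also 3, so no common subsequence is longer.

3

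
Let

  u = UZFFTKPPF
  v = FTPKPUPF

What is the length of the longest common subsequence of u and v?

One common subsequence of length 6: F (u #4, v #1), then T (u #5, v #2), then K (u #6, v #4), then P (u #7, v #5), then P (u #8, v #7), then F (u #9, v #8). Since dp[9][8] = 6, nothing longer is possible.

6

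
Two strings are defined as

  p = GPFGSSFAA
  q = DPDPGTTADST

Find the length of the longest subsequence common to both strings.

Let dp[i][j] be the LCS length of the first i characters of p and the first j characters of q. dp[i][j] = dp[i-1][j-1]+1 when the i-th and j-th characters match, else max(dp[i-1][j], dp[i][j-1]).
    ·  D  P  D  P  G  T  T  A  D  S  T
 ·  0  0  0  0  0  0  0  0  0  0  0  0
 G  0  0  0  0  0  1  1  1  1  1  1  1
 P  0  0  1  1  1  1  1  1  1  1  1  1
 F  0  0  1  1  1  1  1  1  1  1  1  1
 G  0  0  1  1  1  2  2  2  2  2  2  2
 S  0  0  1  1  1  2  2  2  2  2  3  3
 S  0  0  1  1  1  2  2  2  2  2  3  3
 F  0  0  1  1  1  2  2  2  2  2  3  3
 A  0  0  1  1  1  2  2  2  3  3  3  3
 A  0  0  1  1  1  2  2  2  3  3  3  3
dp[9][11] = 3. One LCS (by backtracking along matches): PGS.

3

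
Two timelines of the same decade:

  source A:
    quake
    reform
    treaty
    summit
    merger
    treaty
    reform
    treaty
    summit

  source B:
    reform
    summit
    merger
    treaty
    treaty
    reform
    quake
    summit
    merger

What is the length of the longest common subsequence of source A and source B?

6

Pick reform at source A[2]=source B[1]; then summit at source A[4]=source B[2]; then merger at source A[5]=source B[3]; then treaty at source A[6]=source B[5]; then reform at source A[7]=source B[6]; then summit at source A[9]=source B[8]; all 6 events appear in both, in order. Since dp[9][9] = 6, nothing longer is possible.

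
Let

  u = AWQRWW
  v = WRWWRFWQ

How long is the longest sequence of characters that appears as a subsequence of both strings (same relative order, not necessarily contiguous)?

Let dp[i][j] be the LCS length of the first i characters of u and the first j characters of v. dp[i][j] = dp[i-1][j-1]+1 when the i-th and j-th characters match, else max(dp[i-1][j], dp[i][j-1]).
    ·  W  R  W  W  R  F  W  Q
 ·  0  0  0  0  0  0  0  0  0
 A  0  0  0  0  0  0  0  0  0
 W  0  1  1  1  1  1  1  1  1
 Q  0  1  1  1  1  1  1  1  2
 R  0  1  2  2  2  2  2  2  2
 W  0  1  2  3  3  3  3  3  3
 W  0  1  2  3  4  4  4  4  4
dp[6][8] = 4. One LCS (by backtracking along matches): WRWW.

4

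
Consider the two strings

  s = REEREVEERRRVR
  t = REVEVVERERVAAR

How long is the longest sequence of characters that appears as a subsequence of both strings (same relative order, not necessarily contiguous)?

9

Taking R (s #1, t #1), then E (s #2, t #2), then E (s #3, t #4), then V (s #6, t #6), then E (s #7, t #7), then E (s #8, t #9), then R (s #11, t #10), then V (s #12, t #11), then R (s #13, t #14) gives a common subsequence of length 9. The LCS DP gives dp[13][14] = 9, so this is optimal.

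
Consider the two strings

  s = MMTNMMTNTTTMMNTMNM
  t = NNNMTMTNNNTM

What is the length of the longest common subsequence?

8

One common subsequence of length 8: M [1,4], M [2,6], T [3,7], N [4,8], N [8,9], N [14,10], T [15,11], M [18,12]. The LCS DP gives dp[18][12] = 8, so this is optimal.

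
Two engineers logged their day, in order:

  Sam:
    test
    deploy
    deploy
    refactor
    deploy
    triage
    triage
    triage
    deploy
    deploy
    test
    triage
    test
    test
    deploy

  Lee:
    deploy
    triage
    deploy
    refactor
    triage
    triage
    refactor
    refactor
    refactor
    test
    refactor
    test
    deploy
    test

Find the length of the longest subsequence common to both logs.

Pick deploy (Sam #2, Lee #1); then deploy (Sam #3, Lee #3); then refactor (Sam #4, Lee #4); then triage (Sam #6, Lee #5); then triage (Sam #7, Lee #6); then test (Sam #11, Lee #10); then test (Sam #13, Lee #12); then test (Sam #14, Lee #14); all 8 tasks appear in both, in order. dp[15][14] = 8 confirms this is the maximum.

8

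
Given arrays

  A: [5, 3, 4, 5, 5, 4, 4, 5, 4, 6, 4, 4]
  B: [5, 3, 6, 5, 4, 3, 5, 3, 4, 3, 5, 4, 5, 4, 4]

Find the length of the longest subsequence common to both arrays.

9

Pick 5 at A[1]=B[1], then 3 at A[2]=B[2], then 4 at A[3]=B[5], then 5 at A[4]=B[7], then 5 at A[5]=B[11], then 4 at A[7]=B[12], then 5 at A[8]=B[13], then 4 at A[11]=B[14], then 4 at A[12]=B[15]; all 9 values appear in both, in order. dp[12][15] = 9 confirms this is the maximum.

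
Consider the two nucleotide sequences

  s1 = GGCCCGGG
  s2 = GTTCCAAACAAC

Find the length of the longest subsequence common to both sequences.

4

Let dp[i][j] be the LCS length of the first i bases of s1 and the first j bases of s2. dp[i][j] = dp[i-1][j-1]+1 when the i-th and j-th bases match, else max(dp[i-1][j], dp[i][j-1]).
    ·  G  T  T  C  C  A  A  A  C  A  A  C
 ·  0  0  0  0  0  0  0  0  0  0  0  0  0
 G  0  1  1  1  1  1  1  1  1  1  1  1  1
 G  0  1  1  1  1  1  1  1  1  1  1  1  1
 C  0  1  1  1  2  2  2  2  2  2  2  2  2
 C  0  1  1  1  2  3  3  3  3  3  3  3  3
 C  0  1  1  1  2  3  3  3  3  4  4  4  4
 G  0  1  1  1  2  3  3  3  3  4  4  4  4
 G  0  1  1  1  2  3  3  3  3  4  4  4  4
 G  0  1  1  1  2  3  3  3  3  4  4  4  4
dp[8][12] = 4. One LCS (by backtracking along matches): GCCC.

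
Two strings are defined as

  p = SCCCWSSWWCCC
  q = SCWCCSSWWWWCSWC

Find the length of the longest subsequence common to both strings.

Pick S at p[1]=q[1] → C at p[2]=q[2] → C at p[3]=q[4] → C at p[4]=q[5] → S at p[6]=q[6] → S at p[7]=q[7] → W at p[8]=q[10] → W at p[9]=q[11] → C at p[10]=q[12] → C at p[12]=q[15]; all 10 characters appear in both, in order, and the DP table's final entry dp[12][15] is also 10, so no common subsequence is longer.

10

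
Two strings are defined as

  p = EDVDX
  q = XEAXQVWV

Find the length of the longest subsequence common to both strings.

Let dp[i][j] be the LCS length of the first i characters of p and the first j characters of q. dp[i][j] = dp[i-1][j-1]+1 when the i-th and j-th characters match, else max(dp[i-1][j], dp[i][j-1]).
    ·  X  E  A  X  Q  V  W  V
 ·  0  0  0  0  0  0  0  0  0
 E  0  0  1  1  1  1  1  1  1
 D  0  0  1  1  1  1  1  1  1
 V  0  0  1  1  1  1  2  2  2
 D  0  0  1  1  1  1  2  2  2
 X  0  1  1  1  2  2  2  2  2
dp[5][8] = 2. One LCS (by backtracking along matches): EV.

2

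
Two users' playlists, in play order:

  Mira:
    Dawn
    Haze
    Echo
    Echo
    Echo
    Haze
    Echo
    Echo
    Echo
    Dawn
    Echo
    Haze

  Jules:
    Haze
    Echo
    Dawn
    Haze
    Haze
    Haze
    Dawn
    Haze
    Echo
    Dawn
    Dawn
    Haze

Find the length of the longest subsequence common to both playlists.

One common subsequence of length 6: Dawn at Mira[1]=Jules[3], then Haze at Mira[2]=Jules[6], then Haze at Mira[6]=Jules[8], then Echo at Mira[7]=Jules[9], then Dawn at Mira[10]=Jules[11], then Haze at Mira[12]=Jules[12]. dp[12][12] = 6 confirms this is the maximum.

6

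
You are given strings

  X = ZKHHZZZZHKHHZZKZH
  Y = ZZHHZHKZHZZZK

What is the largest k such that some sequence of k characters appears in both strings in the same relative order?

Pick Z [1,2], H [3,3], H [4,4], Z [8,5], H [9,6], K [10,7], H [11,9], Z [13,11], Z [14,12], K [15,13]; all 10 characters appear in both, in order. Since dp[17][13] = 10, nothing longer is possible.

10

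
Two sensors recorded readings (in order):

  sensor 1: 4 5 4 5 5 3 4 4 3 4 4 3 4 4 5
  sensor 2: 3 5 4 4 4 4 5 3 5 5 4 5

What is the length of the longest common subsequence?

8

Match 5 at sensor 1[2]=sensor 2[2], 4 at sensor 1[3]=sensor 2[3], 4 at sensor 1[7]=sensor 2[4], 4 at sensor 1[8]=sensor 2[5], 4 at sensor 1[10]=sensor 2[6], 3 at sensor 1[12]=sensor 2[8], 4 at sensor 1[14]=sensor 2[11], 5 at sensor 1[15]=sensor 2[12] — 8 values in the same relative order in both. The LCS DP gives dp[15][12] = 8, so this is optimal.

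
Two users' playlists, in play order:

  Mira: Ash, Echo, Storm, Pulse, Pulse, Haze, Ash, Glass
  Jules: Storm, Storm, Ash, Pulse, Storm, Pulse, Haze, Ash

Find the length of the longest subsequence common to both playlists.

5

Pick Ash [1,3] → Storm [3,5] → Pulse [5,6] → Haze [6,7] → Ash [7,8]; all 5 songs appear in both, in order. Since dp[8][8] = 5, nothing longer is possible.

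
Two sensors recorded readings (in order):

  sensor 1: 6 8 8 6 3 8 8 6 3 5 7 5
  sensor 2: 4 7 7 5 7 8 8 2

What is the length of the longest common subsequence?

2

Taking 8 at sensor 1[2]=sensor 2[6], then 8 at sensor 1[3]=sensor 2[7] gives a common subsequence of length 2. Since dp[12][8] = 2, nothing longer is possible.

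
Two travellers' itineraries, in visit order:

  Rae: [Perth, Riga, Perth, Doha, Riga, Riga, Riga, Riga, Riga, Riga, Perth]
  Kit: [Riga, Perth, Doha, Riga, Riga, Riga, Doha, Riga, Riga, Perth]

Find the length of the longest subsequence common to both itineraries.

9

One common subsequence of length 9: Riga at Rae[2]=Kit[1], then Perth at Rae[3]=Kit[2], then Doha at Rae[4]=Kit[3], then Riga at Rae[5]=Kit[4], then Riga at Rae[6]=Kit[5], then Riga at Rae[7]=Kit[6], then Riga at Rae[9]=Kit[8], then Riga at Rae[10]=Kit[9], then Perth at Rae[11]=Kit[10], and the DP table's final entry dp[11][10] is also 9, so no common subsequence is longer.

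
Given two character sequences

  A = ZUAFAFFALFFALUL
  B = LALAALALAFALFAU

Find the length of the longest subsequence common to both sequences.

8

One common subsequence of length 8: A [3,7], A [5,9], F [7,10], A [8,11], L [9,12], F [11,13], A [12,14], U [14,15], and the DP table's final entry dp[15][15] is also 8, so no common subsequence is longer.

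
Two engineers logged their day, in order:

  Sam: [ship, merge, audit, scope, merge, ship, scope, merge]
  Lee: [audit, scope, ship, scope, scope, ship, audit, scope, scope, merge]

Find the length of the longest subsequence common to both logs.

5

Match ship [1,6] → audit [3,7] → scope [4,8] → scope [7,9] → merge [8,10] — 5 tasks in the same relative order in both, and the DP table's final entry dp[8][10] is also 5, so no common subsequence is longer.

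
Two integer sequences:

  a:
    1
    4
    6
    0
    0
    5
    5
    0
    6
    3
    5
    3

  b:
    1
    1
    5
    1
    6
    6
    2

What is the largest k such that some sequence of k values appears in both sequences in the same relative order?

Let dp[i][j] be the LCS length of the first i values of a and the first j values of b. dp[i][j] = dp[i-1][j-1]+1 when the i-th and j-th values match, else max(dp[i-1][j], dp[i][j-1]).
    ·  1  1  5  1  6  6  2
 ·  0  0  0  0  0  0  0  0
 1  0  1  1  1  1  1  1  1
 4  0  1  1  1  1  1  1  1
 6  0  1  1  1  1  2  2  2
 0  0  1  1  1  1  2  2  2
 0  0  1  1  1  1  2  2  2
 5  0  1  1  2  2  2  2  2
 5  0  1  1  2  2  2  2  2
 0  0  1  1  2  2  2  2  2
 6  0  1  1  2  2  3  3  3
 3  0  1  1  2  2  3  3  3
 5  0  1  1  2  2  3  3  3
 3  0  1  1  2  2  3  3  3
dp[12][7] = 3. One LCS (by backtracking along matches): 1, 6, 6.

3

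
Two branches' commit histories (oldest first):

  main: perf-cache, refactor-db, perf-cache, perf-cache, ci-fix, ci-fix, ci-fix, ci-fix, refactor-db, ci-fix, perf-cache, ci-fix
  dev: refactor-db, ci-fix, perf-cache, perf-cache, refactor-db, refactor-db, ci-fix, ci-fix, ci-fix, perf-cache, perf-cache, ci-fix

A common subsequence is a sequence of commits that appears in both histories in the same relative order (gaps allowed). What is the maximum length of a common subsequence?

Pick refactor-db at main[2]=dev[1], then perf-cache at main[3]=dev[3], then perf-cache at main[4]=dev[4], then ci-fix at main[5]=dev[7], then ci-fix at main[6]=dev[8], then ci-fix at main[7]=dev[9], then perf-cache at main[11]=dev[11], then ci-fix at main[12]=dev[12]; all 8 commits appear in both, in order. dp[12][12] = 8 confirms this is the maximum.

8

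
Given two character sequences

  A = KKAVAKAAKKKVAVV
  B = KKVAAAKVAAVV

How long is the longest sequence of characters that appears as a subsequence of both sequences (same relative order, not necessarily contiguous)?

One common subsequence of length 11: K (A #1, B #1), then K (A #2, B #2), then V (A #4, B #3), then A (A #5, B #4), then A (A #7, B #5), then A (A #8, B #6), then K (A #11, B #7), then V (A #12, B #8), then A (A #13, B #10), then V (A #14, B #11), then V (A #15, B #12). dp[15][12] = 11 confirms this is the maximum.

11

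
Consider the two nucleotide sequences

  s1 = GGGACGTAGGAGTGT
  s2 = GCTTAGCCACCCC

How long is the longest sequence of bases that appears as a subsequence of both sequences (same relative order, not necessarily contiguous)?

6

Taking G (s1 #3, s2 #1), C (s1 #5, s2 #2), T (s1 #7, s2 #4), A (s1 #8, s2 #5), G (s1 #9, s2 #6), A (s1 #11, s2 #9) gives a common subsequence of length 6, and the DP table's final entry dp[15][13] is also 6, so no common subsequence is longer.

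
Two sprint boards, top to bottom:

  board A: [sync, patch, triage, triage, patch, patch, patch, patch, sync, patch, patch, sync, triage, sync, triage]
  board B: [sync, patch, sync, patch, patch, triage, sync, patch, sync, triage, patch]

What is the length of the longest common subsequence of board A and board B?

One common subsequence of length 8: sync (board A #1, board B #1), patch (board A #2, board B #2), patch (board A #5, board B #4), patch (board A #6, board B #5), sync (board A #9, board B #7), patch (board A #11, board B #8), sync (board A #12, board B #9), triage (board A #13, board B #10). The LCS DP gives dp[15][11] = 8, so this is optimal.

8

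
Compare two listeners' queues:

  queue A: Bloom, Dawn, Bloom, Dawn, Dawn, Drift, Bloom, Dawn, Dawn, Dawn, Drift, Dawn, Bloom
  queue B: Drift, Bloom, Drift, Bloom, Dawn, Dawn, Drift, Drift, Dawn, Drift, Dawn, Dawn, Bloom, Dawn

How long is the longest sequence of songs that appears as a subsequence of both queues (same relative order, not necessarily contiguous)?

Pick Bloom (queue A #1, queue B #2), Bloom (queue A #3, queue B #4), Dawn (queue A #4, queue B #5), Dawn (queue A #5, queue B #6), Drift (queue A #6, queue B #8), Dawn (queue A #8, queue B #9), Dawn (queue A #9, queue B #11), Dawn (queue A #10, queue B #12), Dawn (queue A #12, queue B #14); all 9 songs appear in both, in order, and the DP table's final entry dp[13][14] is also 9, so no common subsequence is longer.

9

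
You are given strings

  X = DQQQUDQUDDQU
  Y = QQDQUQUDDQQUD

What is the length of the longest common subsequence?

Match Q [2,1], then Q [3,2], then Q [4,4], then U [5,5], then Q [7,6], then U [8,7], then D [9,8], then D [10,9], then Q [11,11], then U [12,12] — 10 characters in the same relative order in both. Since dp[12][13] = 10, nothing longer is possible.

10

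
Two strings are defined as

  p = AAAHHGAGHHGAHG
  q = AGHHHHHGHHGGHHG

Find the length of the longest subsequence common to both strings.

Match A (p #1, q #1), H (p #4, q #6), H (p #5, q #7), G (p #8, q #8), H (p #9, q #9), H (p #10, q #10), G (p #11, q #12), H (p #13, q #14), G (p #14, q #15) — 9 characters in the same relative order in both, and the DP table's final entry dp[14][15] is also 9, so no common subsequence is longer.

9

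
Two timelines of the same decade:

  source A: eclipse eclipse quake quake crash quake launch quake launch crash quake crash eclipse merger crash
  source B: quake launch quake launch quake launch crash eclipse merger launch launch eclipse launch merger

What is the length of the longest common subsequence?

8

Taking quake at source A[3]=source B[1], then quake at source A[6]=source B[3], then launch at source A[7]=source B[4], then quake at source A[8]=source B[5], then launch at source A[9]=source B[6], then crash at source A[10]=source B[7], then eclipse at source A[13]=source B[12], then merger at source A[14]=source B[14] gives a common subsequence of length 8, and the DP table's final entry dp[15][14] is also 8, so no common subsequence is longer.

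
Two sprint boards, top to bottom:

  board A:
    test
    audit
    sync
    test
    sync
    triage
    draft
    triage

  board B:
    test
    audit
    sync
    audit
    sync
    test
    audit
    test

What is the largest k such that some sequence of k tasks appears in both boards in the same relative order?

4

Taking test [1,1] → audit [2,4] → sync [3,5] → test [4,8] gives a common subsequence of length 4. Since dp[8][8] = 4, nothing longer is possible.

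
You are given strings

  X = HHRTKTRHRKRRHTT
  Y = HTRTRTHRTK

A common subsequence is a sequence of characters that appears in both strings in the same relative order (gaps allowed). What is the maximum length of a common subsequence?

7

Pick H at X[1]=Y[1]; then R at X[3]=Y[3]; then T at X[4]=Y[4]; then T at X[6]=Y[6]; then H at X[8]=Y[7]; then R at X[9]=Y[8]; then K at X[10]=Y[10]; all 7 characters appear in both, in order, and the DP table's final entry dp[15][10] is also 7, so no common subsequence is longer.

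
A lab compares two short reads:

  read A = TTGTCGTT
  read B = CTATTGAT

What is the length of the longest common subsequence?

5

Let dp[i][j] be the LCS length of the first i bases of read A and the first j bases of read B. dp[i][j] = dp[i-1][j-1]+1 when the i-th and j-th bases match, else max(dp[i-1][j], dp[i][j-1]).
    ·  C  T  A  T  T  G  A  T
 ·  0  0  0  0  0  0  0  0  0
 T  0  0  1  1  1  1  1  1  1
 T  0  0  1  1  2  2  2  2  2
 G  0  0  1  1  2  2  3  3  3
 T  0  0  1  1  2  3  3  3  4
 C  0  1  1  1  2  3  3  3  4
 G  0  1  1  1  2  3  4  4  4
 T  0  1  2  2  2  3  4  4  5
 T  0  1  2  2  3  3  4  4  5
dp[8][8] = 5. One LCS (by backtracking along matches): TTTGT.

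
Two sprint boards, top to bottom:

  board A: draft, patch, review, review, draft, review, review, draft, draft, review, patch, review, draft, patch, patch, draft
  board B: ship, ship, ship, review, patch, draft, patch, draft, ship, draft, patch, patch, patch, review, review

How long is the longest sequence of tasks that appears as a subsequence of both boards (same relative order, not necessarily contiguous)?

One common subsequence of length 7: draft at board A[1]=board B[6], then patch at board A[2]=board B[7], then draft at board A[5]=board B[8], then draft at board A[9]=board B[10], then patch at board A[11]=board B[11], then patch at board A[14]=board B[12], then patch at board A[15]=board B[13]. Since dp[16][15] = 7, nothing longer is possible.

7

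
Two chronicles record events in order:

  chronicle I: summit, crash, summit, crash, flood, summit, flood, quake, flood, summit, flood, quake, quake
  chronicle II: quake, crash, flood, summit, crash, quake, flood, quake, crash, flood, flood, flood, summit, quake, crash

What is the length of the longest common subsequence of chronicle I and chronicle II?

8

Pick summit [1,4], then crash [2,5], then crash [4,9], then flood [5,10], then flood [7,11], then flood [9,12], then summit [10,13], then quake [12,14]; all 8 events appear in both, in order, and the DP table's final entry dp[13][15] is also 8, so no common subsequence is longer.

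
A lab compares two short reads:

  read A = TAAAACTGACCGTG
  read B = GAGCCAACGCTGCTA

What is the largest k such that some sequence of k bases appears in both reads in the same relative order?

Taking A at read A[2]=read B[2], A at read A[3]=read B[6], A at read A[4]=read B[7], C at read A[6]=read B[10], T at read A[7]=read B[11], G at read A[8]=read B[12], C at read A[11]=read B[13], T at read A[13]=read B[14] gives a common subsequence of length 8, and the DP table's final entry dp[14][15] is also 8, so no common subsequence is longer.

8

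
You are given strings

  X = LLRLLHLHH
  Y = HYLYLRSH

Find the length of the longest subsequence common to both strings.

Pick L at X[1]=Y[3], then L at X[2]=Y[5], then R at X[3]=Y[6], then H at X[9]=Y[8]; all 4 characters appear in both, in order, and the DP table's final entry dp[9][8] is also 4, so no common subsequence is longer.

4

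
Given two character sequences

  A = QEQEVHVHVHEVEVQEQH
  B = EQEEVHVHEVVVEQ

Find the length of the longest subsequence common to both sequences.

Pick Q (A #1, B #2) → E (A #2, B #3) → E (A #4, B #4) → V (A #5, B #5) → H (A #6, B #6) → V (A #7, B #7) → H (A #8, B #8) → V (A #9, B #10) → V (A #12, B #11) → V (A #14, B #12) → E (A #16, B #13) → Q (A #17, B #14); all 12 characters appear in both, in order, and the DP table's final entry dp[18][14] is also 12, so no common subsequence is longer.

12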